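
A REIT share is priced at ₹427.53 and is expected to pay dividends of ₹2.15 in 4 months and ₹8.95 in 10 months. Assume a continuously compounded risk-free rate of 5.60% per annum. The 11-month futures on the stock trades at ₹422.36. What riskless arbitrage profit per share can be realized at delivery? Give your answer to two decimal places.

₹16.48 per share

PV(dividends) I = 2.15·e^(−0.0560·4/12) + 8.95·e^(−0.0560·10/12) = 10.6522
Fair futures F* = (S − I)·e^(rT) = (427.53 − 10.6522)·e^0.051333 = 416.8778 × 1.052673 = 438.8360
Market ₹422.36 < fair 438.8360: forward underpriced → reverse cash-and-carry (short the stock, invest proceeds at r, pay the dividends, go long the forward).
Profit at T = |F_mkt − F*| = |422.36 − 438.8360| = ₹16.48 per share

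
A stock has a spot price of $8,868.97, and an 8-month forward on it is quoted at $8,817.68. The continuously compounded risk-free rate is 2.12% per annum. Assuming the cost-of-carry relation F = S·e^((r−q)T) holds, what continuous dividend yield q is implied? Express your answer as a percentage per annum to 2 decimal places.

2.99%

From F = S·e^((r−q)T): (r − q) = ln(F/S)/T
ln(8817.68/8868.97) = ln(0.994217) = -0.005800
(r − q) = -0.005800 / (8/12) = -0.008700
q = r − ln(F/S)/T = 0.0212 + 0.008700 = 0.029900
q = 2.99%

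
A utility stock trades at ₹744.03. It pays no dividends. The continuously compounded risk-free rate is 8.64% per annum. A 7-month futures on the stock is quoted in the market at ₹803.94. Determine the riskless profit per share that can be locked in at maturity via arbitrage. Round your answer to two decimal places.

₹21.45 per share

Fair futures: F* = S·e^(carry·T), with carry = r = 0.0864
F* = 744.03 · e^(0.0864 × 7/12) = 744.03 · e^0.050400 = 744.03 × 1.051692 = ₹782.4904
Market ₹803.94 > fair ₹782.4904: forward overpriced → cash-and-carry (buy spot, short the forward).
At maturity, profit = |F_mkt − F*| = |803.94 − 782.4904| = ₹21.45 per share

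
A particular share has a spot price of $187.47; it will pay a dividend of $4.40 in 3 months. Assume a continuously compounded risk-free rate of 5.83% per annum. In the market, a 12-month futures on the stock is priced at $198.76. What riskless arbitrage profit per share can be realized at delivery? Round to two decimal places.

PV(dividends) I = 4.40·e^(−0.0583·3/12) = 4.3363
Fair futures F* = (S − I)·e^(rT) = (187.47 − 4.3363)·e^0.058300 = 183.1337 × 1.060033 = 194.1278
Market $198.76 > fair 194.1278: forward overpriced → cash-and-carry (borrow at r, buy the stock and collect the dividends, short the forward).
Profit at T = |F_mkt − F*| = |198.76 − 194.1278| = $4.63 per share

$4.63 per share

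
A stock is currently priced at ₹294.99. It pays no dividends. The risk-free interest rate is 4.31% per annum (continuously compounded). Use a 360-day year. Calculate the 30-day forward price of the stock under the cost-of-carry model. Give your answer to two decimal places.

₹296.05

F = S·e^(rT) = 294.99 · e^(0.0431 × 30/360)
= 294.99 · e^0.003592 = 294.99 × 1.003598
F = ₹296.05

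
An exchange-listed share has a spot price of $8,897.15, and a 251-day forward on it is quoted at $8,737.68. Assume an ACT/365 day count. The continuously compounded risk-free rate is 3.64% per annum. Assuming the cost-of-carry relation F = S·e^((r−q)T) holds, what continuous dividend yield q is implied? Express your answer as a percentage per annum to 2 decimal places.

From F = S·e^((r−q)T): (r − q) = ln(F/S)/T
ln(8737.68/8897.15) = ln(0.982076) = -0.018087
(r − q) = -0.018087 / (251/365) = -0.026302
q = r − ln(F/S)/T = 0.0364 + 0.026302 = 0.062702
q = 6.27%

6.27%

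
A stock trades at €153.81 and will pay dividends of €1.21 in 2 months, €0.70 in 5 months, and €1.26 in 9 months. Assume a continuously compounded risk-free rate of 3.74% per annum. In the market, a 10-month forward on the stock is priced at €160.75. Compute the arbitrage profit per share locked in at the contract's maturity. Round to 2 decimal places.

€5.29 per share

PV(dividends) I = 1.21·e^(−0.0374·2/12) + 0.70·e^(−0.0374·5/12) + 1.26·e^(−0.0374·9/12) = 3.1168
Fair forward F* = (S − I)·e^(rT) = (153.81 − 3.1168)·e^0.031167 = 150.6932 × 1.031658 = 155.4638
Market €160.75 > fair 155.4638: forward overpriced → cash-and-carry (borrow at r, buy the stock and collect the dividends, short the forward).
Profit at T = |F_mkt − F*| = |160.75 − 155.4638| = €5.29 per share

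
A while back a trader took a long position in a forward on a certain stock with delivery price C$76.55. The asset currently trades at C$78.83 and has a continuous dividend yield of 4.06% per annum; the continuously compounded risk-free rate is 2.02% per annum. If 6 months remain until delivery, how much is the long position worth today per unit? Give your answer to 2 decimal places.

Current fair forward for the remaining 6 months: F = S·e^((r − q)·T), (r − q) = 0.0202 − 0.0406 = -0.0204
F = 78.83 · e^(-0.0204 × 6/12) = 78.83 × 0.989852 = 78.0300
Value of long forward = (F − K)·e^(−rT) = (78.0300 − 76.55) · e^(−0.0202·6/12)
= 1.4800 × 0.989951 = 1.47

C$1.47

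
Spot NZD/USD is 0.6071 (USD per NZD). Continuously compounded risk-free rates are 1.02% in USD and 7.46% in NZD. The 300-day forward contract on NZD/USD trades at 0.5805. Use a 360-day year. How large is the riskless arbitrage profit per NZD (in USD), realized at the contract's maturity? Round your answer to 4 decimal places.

0.0051 per NZD (in USD)

Fair forward: F* = S·e^(carry·T), with carry = (r_USD − r_NZD) = 0.0102 − 0.0746 = -0.0644
F* = 0.6071 · e^(-0.0644 × 300/360) = 0.6071 · e^-0.053667 = 0.6071 × 0.947748 = 0.5754
Market 0.5805 > fair 0.5754: forward overpriced → cash-and-carry (buy spot, short the forward).
At maturity, profit = |F_mkt − F*| = |0.5805 − 0.5754| = 0.0051 per NZD (in USD)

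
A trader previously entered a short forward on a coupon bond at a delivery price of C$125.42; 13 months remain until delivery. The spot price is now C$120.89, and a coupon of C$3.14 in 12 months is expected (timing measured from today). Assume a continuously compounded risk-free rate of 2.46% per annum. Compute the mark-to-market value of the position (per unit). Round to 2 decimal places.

C$4.30

PV(remaining coupons) I = 3.14·e^(−0.0246·12/12) = 3.0637
Current forward F = (S − I)·e^(rT) = (120.89 − 3.0637)·e^(0.0246·13/12) = 117.8263 × 1.027008 = 121.0086
Value (long) = (F − K)·e^(−rT) = (121.0086 − 125.42) × 0.973702 = -4.2954
Short position value = −(long value) = C$4.30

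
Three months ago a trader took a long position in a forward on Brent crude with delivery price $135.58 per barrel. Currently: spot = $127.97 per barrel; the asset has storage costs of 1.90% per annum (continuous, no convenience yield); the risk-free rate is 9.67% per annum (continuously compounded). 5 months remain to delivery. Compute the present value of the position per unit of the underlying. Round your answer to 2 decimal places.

-$1.24 per barrel

Current fair forward for the remaining 5 months: F = S·e^((r + u)·T), (r + u) = 0.0967 + 0.0190 = 0.1157
F = 127.97 · e^(0.1157 × 5/12) = 127.97 × 1.049389 = 134.2903
Value of long forward = (F − K)·e^(−rT) = (134.2903 − 135.58) · e^(−0.0967·5/12)
= -1.2897 × 0.960509 = -1.24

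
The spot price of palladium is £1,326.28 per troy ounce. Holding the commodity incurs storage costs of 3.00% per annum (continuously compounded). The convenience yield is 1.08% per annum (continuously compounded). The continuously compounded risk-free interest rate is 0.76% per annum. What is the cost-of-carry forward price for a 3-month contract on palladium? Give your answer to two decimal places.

Net carry = r + u − y = 0.0076 + 0.0300 − 0.0108 = 0.0268
F = S·e^((r+u−y)T) = 1326.28 · e^(0.0268 × 3/12) = 1326.28 · e^0.00670000
= 1326.28 × 1.00672250 = £1,335.20 per troy ounce

£1,335.20 per troy ounce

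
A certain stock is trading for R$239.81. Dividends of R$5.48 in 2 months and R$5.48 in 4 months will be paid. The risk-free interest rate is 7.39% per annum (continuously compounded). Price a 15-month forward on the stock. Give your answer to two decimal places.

PV(dividends) I = 5.48·e^(−0.0739·2/12) + 5.48·e^(−0.0739·4/12)
I = 5.4129 + 5.3467 = 10.7596
F = (S − I)·e^(rT) = (239.81 − 10.7596) · e^(0.0739·15/12)
= 229.0504 · e^0.092375 = 229.0504 × 1.096776 = R$251.22

R$251.22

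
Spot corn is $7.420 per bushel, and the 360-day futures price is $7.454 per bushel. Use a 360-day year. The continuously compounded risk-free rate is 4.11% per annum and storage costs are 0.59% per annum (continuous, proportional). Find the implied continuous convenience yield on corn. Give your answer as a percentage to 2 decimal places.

4.24%

F = S·e^((r+u−y)T) ⇒ (r+u−y) = ln(F/S)/T
ln(7.454/7.420) = 0.004572; /T ⇒ 0.004572
y = r + u − ln(F/S)/T = 0.0411 + 0.0059 − 0.004572 = 0.042428
y = 4.24%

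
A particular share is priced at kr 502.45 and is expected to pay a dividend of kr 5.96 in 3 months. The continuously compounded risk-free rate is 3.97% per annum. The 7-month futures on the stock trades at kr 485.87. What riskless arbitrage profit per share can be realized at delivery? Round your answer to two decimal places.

kr 22.31 per share

PV(dividends) I = 5.96·e^(−0.0397·3/12) = 5.9011
Fair futures F* = (S − I)·e^(rT) = (502.45 − 5.9011)·e^0.023158 = 496.5489 × 1.023428 = 508.1820
Market kr 485.87 < fair 508.1820: forward underpriced → reverse cash-and-carry (short the stock, invest proceeds at r, pay the dividends, go long the forward).
Profit at T = |F_mkt − F*| = |485.87 − 508.1820| = kr 22.31 per share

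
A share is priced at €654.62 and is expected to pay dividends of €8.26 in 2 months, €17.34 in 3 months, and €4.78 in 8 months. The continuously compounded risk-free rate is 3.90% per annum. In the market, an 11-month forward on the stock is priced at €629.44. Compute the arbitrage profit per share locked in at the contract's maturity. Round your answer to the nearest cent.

€17.88 per share

PV(dividends) I = 8.26·e^(−0.0390·2/12) + 17.34·e^(−0.0390·3/12) + 4.78·e^(−0.0390·8/12) = 30.0356
Fair forward F* = (S − I)·e^(rT) = (654.62 − 30.0356)·e^0.035750 = 624.5844 × 1.036397 = 647.3174
Market €629.44 < fair 647.3174: forward underpriced → reverse cash-and-carry (short the stock, invest proceeds at r, pay the dividends, go long the forward).
Profit at T = |F_mkt − F*| = |629.44 − 647.3174| = €17.88 per share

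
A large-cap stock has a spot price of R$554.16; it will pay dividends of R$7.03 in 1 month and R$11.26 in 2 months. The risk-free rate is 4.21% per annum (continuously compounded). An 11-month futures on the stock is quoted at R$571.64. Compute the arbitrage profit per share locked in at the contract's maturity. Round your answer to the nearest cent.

R$14.58 per share

PV(dividends) I = 7.03·e^(−0.0421·1/12) + 11.26·e^(−0.0421·2/12) = 18.1866
Fair futures F* = (S − I)·e^(rT) = (554.16 − 18.1866)·e^0.038592 = 535.9734 × 1.039346 = 557.0618
Market R$571.64 > fair 557.0618: forward overpriced → cash-and-carry (borrow at r, buy the stock and collect the dividends, short the forward).
Profit at T = |F_mkt − F*| = |571.64 − 557.0618| = R$14.58 per share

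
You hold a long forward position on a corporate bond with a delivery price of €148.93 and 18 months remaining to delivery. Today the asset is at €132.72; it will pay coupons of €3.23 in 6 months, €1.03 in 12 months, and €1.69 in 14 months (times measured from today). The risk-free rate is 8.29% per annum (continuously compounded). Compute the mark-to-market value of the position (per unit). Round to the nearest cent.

PV(remaining coupons) I = 3.23·e^(−0.0829·6/12) + 1.03·e^(−0.0829·12/12) + 1.69·e^(−0.0829·14/12) = 5.5811
Current forward F = (S − I)·e^(rT) = (132.72 − 5.5811)·e^(0.0829·18/12) = 127.1389 × 1.132412 = 143.9736
Value (long) = (F − K)·e^(−rT) = (143.9736 − 148.93) × 0.883071 = -4.3769
Value = -€4.38

-€4.38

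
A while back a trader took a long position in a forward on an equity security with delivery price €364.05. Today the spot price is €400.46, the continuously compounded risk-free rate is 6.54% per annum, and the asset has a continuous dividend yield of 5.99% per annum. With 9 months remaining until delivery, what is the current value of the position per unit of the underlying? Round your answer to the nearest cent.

Current fair forward for the remaining 9 months: F = S·e^((r − q)·T), (r − q) = 0.0654 − 0.0599 = 0.0055
F = 400.46 · e^(0.0055 × 9/12) = 400.46 × 1.004134 = 402.1155
Value of long forward = (F − K)·e^(−rT) = (402.1155 − 364.05) · e^(−0.0654·9/12)
= 38.0655 × 0.952134 = 36.24

€36.24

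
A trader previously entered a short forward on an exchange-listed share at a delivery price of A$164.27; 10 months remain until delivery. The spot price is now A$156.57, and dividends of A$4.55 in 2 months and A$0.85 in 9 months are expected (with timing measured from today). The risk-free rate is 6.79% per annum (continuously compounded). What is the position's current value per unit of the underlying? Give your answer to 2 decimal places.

A$3.97

PV(remaining dividends) I = 4.55·e^(−0.0679·2/12) + 0.85·e^(−0.0679·9/12) = 5.3066
Current forward F = (S − I)·e^(rT) = (156.57 − 5.3066)·e^(0.0679·10/12) = 151.2634 × 1.058215 = 160.0692
Value (long) = (F − K)·e^(−rT) = (160.0692 − 164.27) × 0.944988 = -3.9697
Short position value = −(long value) = A$3.97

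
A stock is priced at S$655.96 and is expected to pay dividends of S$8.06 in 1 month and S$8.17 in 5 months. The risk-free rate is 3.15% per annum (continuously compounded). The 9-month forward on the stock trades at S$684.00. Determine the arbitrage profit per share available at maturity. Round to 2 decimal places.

PV(dividends) I = 8.06·e^(−0.0315·1/12) + 8.17·e^(−0.0315·5/12) = 16.1023
Fair forward F* = (S − I)·e^(rT) = (655.96 − 16.1023)·e^0.023625 = 639.8577 × 1.023906 = 655.1541
Market S$684.00 > fair 655.1541: forward overpriced → cash-and-carry (borrow at r, buy the stock and collect the dividends, short the forward).
Profit at T = |F_mkt − F*| = |684.00 − 655.1541| = S$28.85 per share

S$28.85 per share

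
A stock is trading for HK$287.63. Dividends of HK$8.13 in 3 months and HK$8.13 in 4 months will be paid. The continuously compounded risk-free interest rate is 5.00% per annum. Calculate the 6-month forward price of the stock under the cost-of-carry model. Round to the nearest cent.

HK$278.48

PV(dividends) I = 8.13·e^(−0.0500·3/12) + 8.13·e^(−0.0500·4/12)
I = 8.0290 + 7.9956 = 16.0246
F = (S − I)·e^(rT) = (287.63 − 16.0246) · e^(0.0500·6/12)
= 271.6054 · e^0.025000 = 271.6054 × 1.025315 = HK$278.48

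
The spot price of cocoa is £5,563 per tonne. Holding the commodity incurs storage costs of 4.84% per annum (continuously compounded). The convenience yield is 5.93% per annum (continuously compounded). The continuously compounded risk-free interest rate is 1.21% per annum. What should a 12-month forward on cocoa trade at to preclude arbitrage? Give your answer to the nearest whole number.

Net carry = r + u − y = 0.0121 + 0.0484 − 0.0593 = 0.0012
F = S·e^((r+u−y)T) = 5563 · e^(0.0012 × 12/12) = 5563 · e^0.001200
= 5563 × 1.001201 = £5,570 per tonne

£5,570 per tonne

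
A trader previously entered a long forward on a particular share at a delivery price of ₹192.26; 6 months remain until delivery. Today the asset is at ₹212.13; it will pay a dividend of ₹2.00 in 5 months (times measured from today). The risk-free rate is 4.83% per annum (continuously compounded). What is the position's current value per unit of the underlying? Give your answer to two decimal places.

₹22.50

PV(remaining dividends) I = 2.00·e^(−0.0483·5/12) = 1.9602
Current forward F = (S − I)·e^(rT) = (212.13 − 1.9602)·e^(0.0483·6/12) = 210.1698 × 1.024444 = 215.3072
Value (long) = (F − K)·e^(−rT) = (215.3072 − 192.26) × 0.976139 = 22.4973
Value = ₹22.50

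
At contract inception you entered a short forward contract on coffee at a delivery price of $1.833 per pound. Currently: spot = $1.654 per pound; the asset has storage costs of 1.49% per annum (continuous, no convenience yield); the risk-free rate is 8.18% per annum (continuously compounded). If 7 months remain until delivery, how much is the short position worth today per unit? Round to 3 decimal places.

Current fair forward for the remaining 7 months: F = S·e^((r + u)·T), (r + u) = 0.0818 + 0.0149 = 0.0967
F = 1.654 · e^(0.0967 × 7/12) = 1.654 × 1.058030 = 1.7500
Value of long forward = (F − K)·e^(−rT) = (1.7500 − 1.833) · e^(−0.0818·7/12)
= -0.0830 × 0.953404 = -0.079
Short position value = −(long value) = $0.079

$0.079 per pound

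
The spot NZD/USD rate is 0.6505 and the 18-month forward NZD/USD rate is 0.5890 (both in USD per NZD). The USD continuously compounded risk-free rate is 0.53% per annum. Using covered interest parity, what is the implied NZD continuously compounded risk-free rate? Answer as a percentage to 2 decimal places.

F = S·e^((r_USD − r_NZD)T) ⇒ r_NZD = r_USD − ln(F/S)/T
ln(0.5890/0.6505) = -0.099315; /(18/12) = -0.066210
r_NZD = 0.0053 + 0.066210 = 0.071510
r_NZD = 7.15%

7.15%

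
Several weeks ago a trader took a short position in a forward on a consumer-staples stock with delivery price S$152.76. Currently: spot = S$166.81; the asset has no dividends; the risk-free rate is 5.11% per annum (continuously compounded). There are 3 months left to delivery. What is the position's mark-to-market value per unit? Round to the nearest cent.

-S$15.99

Current fair forward for the remaining 3 months: F = S·e^(r·T), r = 0.0511
F = 166.81 · e^(0.0511 × 3/12) = 166.81 × 1.012857 = 168.9547
Value of long forward = (F − K)·e^(−rT) = (168.9547 − 152.76) · e^(−0.0511·3/12)
= 16.1947 × 0.987306 = 15.99
Short position value = −(long value) = -S$15.99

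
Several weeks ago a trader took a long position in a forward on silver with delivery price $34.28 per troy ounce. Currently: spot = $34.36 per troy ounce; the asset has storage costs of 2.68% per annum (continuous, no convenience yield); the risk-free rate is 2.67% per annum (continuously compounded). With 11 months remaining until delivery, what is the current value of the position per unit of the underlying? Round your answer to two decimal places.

Current fair forward for the remaining 11 months: F = S·e^((r + u)·T), (r + u) = 0.0267 + 0.0268 = 0.0535
F = 34.36 · e^(0.0535 × 11/12) = 34.36 × 1.050264 = 36.0871
Value of long forward = (F − K)·e^(−rT) = (36.0871 − 34.28) · e^(−0.0267·11/12)
= 1.8071 × 0.975822 = 1.76

$1.76 per troy ounce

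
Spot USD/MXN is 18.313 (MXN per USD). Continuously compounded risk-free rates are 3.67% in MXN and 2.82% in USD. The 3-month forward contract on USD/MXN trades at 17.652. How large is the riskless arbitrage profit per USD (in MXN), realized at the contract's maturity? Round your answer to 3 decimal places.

Fair forward: F* = S·e^(carry·T), with carry = (r_MXN − r_USD) = 0.0367 − 0.0282 = 0.0085
F* = 18.313 · e^(0.0085 × 3/12) = 18.313 · e^0.002125 = 18.313 × 1.002127 = 18.3520
Market 17.652 < fair 18.3520: forward underpriced → reverse cash-and-carry (short spot, go long the forward).
At maturity, profit = |F_mkt − F*| = |17.652 − 18.3520| = 0.700 per USD (in MXN)

0.700 per USD (in MXN)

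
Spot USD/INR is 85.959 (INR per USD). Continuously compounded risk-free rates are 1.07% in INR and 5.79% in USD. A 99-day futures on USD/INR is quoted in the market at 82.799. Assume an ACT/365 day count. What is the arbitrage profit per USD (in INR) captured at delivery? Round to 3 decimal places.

2.067 per USD (in INR)

Fair futures: F* = S·e^(carry·T), with carry = (r_INR − r_USD) = 0.0107 − 0.0579 = -0.0472
F* = 85.959 · e^(-0.0472 × 99/365) = 85.959 · e^-0.012802 = 85.959 × 0.987280 = 84.8656
Market 82.799 < fair 84.8656: forward underpriced → reverse cash-and-carry (short spot, go long the forward).
At maturity, profit = |F_mkt − F*| = |82.799 − 84.8656| = 2.067 per USD (in INR)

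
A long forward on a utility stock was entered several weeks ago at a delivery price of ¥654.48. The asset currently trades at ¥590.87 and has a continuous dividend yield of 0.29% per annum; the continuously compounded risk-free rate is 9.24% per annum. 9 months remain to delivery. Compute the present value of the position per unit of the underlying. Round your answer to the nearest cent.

Current fair forward for the remaining 9 months: F = S·e^((r − q)·T), (r − q) = 0.0924 − 0.0029 = 0.0895
F = 590.87 · e^(0.0895 × 9/12) = 590.87 × 1.069429 = 631.8935
Value of long forward = (F − K)·e^(−rT) = (631.8935 − 654.48) · e^(−0.0924·9/12)
= -22.5865 × 0.933047 = -21.07

-¥21.07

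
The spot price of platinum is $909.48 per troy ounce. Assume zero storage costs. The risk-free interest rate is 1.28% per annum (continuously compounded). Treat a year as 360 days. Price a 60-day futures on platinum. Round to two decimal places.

$911.42 per troy ounce

F = S·e^(rT) = 909.48 · e^(0.0128 × 60/360) = 909.48 · e^0.002133
= 909.48 × 1.002135 = $911.42 per troy ounce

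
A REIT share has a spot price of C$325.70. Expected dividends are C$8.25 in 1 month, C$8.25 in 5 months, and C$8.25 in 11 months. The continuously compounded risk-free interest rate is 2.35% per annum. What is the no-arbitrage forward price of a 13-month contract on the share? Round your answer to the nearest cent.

PV(dividends) I = 8.25·e^(−0.0235·1/12) + 8.25·e^(−0.0235·5/12) + 8.25·e^(−0.0235·11/12)
I = 8.2339 + 8.1696 + 8.0742 = 24.4777
F = (S − I)·e^(rT) = (325.70 − 24.4777) · e^(0.0235·13/12)
= 301.2223 · e^0.025458 = 301.2223 × 1.025785 = C$308.99

C$308.99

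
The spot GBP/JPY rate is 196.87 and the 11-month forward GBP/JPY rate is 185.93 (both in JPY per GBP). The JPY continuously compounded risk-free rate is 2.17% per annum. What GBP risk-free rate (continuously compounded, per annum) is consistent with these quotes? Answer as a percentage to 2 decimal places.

8.41%

F = S·e^((r_JPY − r_GBP)T) ⇒ r_GBP = r_JPY − ln(F/S)/T
ln(185.93/196.87) = -0.057173; /(11/12) = -0.062371
r_GBP = 0.0217 + 0.062371 = 0.084071
r_GBP = 8.41%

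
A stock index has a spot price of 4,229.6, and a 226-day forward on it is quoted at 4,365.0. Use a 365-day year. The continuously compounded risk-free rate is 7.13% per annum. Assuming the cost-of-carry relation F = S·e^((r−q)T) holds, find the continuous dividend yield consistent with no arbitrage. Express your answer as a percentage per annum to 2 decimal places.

From F = S·e^((r−q)T): (r − q) = ln(F/S)/T
ln(4365.0/4229.6) = ln(1.032012) = 0.031510
(r − q) = 0.031510 / (226/365) = 0.050890
q = r − ln(F/S)/T = 0.0713 − 0.050890 = 0.020410
q = 2.04%

2.04%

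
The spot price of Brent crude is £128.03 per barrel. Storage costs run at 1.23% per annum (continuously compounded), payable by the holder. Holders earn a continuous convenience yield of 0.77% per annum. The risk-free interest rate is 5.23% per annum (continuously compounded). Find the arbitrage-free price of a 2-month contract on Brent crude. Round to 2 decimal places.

Net carry = r + u − y = 0.0523 + 0.0123 − 0.0077 = 0.0569
F = S·e^((r+u−y)T) = 128.03 · e^(0.0569 × 2/12) = 128.03 · e^0.009483
= 128.03 × 1.009528 = £129.25 per barrel

£129.25 per barrel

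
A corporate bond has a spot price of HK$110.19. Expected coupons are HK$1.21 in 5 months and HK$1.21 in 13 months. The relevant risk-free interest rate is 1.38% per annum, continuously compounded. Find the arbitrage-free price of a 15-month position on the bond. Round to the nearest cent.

PV(coupons) I = 1.21·e^(−0.0138·5/12) + 1.21·e^(−0.0138·13/12)
I = 1.2031 + 1.1920 = 2.3951
F = (S − I)·e^(rT) = (110.19 − 2.3951) · e^(0.0138·15/12)
= 107.7949 · e^0.017250 = 107.7949 × 1.017400 = HK$109.67

HK$109.67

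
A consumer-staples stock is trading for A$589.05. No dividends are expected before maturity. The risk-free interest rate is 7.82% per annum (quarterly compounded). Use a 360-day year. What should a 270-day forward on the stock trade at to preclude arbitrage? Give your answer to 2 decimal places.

A$624.28

F = S · (1+r/4)^(4T)
= 589.05 × 1.059804
F = A$624.28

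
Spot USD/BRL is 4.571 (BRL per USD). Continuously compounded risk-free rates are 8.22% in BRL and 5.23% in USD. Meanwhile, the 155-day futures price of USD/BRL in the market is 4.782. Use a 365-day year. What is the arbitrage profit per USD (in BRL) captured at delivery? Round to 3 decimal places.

0.153 per USD (in BRL)

Fair futures: F* = S·e^(carry·T), with carry = (r_BRL − r_USD) = 0.0822 − 0.0523 = 0.0299
F* = 4.571 · e^(0.0299 × 155/365) = 4.571 · e^0.012697 = 4.571 × 1.012778 = 4.6294
Market 4.782 > fair 4.6294: forward overpriced → cash-and-carry (buy spot, short the forward).
At maturity, profit = |F_mkt − F*| = |4.782 − 4.6294| = 0.153 per USD (in BRL)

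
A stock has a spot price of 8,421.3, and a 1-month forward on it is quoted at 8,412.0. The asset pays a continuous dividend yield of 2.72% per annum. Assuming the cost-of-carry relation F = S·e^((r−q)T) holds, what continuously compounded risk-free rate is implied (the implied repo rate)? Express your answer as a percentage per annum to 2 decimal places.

From F = S·e^((r−q)T): (r − q) = ln(F/S)/T
ln(8412.0/8421.3) = ln(0.998896) = -0.001105
(r − q) = -0.001105 / (1/12) = -0.013260
r = ln(F/S)/T + q = -0.013260 + 0.0272 = 0.013940
r = 1.39%

1.39%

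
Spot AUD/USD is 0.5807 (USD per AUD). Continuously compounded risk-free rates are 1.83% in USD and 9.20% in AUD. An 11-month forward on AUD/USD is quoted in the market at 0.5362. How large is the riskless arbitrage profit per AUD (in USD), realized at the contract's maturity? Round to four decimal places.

Fair forward: F* = S·e^(carry·T), with carry = (r_USD − r_AUD) = 0.0183 − 0.0920 = -0.0737
F* = 0.5807 · e^(-0.0737 × 11/12) = 0.5807 · e^-0.067558 = 0.5807 × 0.934674 = 0.5428
Market 0.5362 < fair 0.5428: forward underpriced → reverse cash-and-carry (short spot, go long the forward).
At maturity, profit = |F_mkt − F*| = |0.5362 − 0.5428| = 0.0066 per AUD (in USD)

0.0066 per AUD (in USD)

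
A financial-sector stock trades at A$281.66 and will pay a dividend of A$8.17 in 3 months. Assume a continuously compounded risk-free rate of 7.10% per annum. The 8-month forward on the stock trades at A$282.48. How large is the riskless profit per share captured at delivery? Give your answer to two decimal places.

A$4.42 per share

PV(dividends) I = 8.17·e^(−0.0710·3/12) = 8.0263
Fair forward F* = (S − I)·e^(rT) = (281.66 − 8.0263)·e^0.047333 = 273.6337 × 1.048471 = 286.8970
Market A$282.48 < fair 286.8970: forward underpriced → reverse cash-and-carry (short the stock, invest proceeds at r, pay the dividends, go long the forward).
Profit at T = |F_mkt − F*| = |282.48 − 286.8970| = A$4.42 per share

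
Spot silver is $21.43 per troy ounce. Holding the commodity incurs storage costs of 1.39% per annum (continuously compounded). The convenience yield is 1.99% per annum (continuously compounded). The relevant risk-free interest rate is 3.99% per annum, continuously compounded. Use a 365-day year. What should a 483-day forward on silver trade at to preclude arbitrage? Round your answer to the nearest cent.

$22.41 per troy ounce

Net carry = r + u − y = 0.0399 + 0.0139 − 0.0199 = 0.0339
F = S·e^((r+u−y)T) = 21.43 · e^(0.0339 × 483/365) = 21.43 · e^0.044859
= 21.43 × 1.045880 = $22.41 per troy ounce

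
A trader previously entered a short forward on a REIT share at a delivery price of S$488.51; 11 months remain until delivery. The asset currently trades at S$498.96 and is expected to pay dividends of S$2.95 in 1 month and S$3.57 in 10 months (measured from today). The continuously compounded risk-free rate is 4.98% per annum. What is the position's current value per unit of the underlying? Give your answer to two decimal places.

PV(remaining dividends) I = 2.95·e^(−0.0498·1/12) + 3.57·e^(−0.0498·10/12) = 6.3627
Current forward F = (S − I)·e^(rT) = (498.96 − 6.3627)·e^(0.0498·11/12) = 492.5973 × 1.046708 = 515.6055
Value (long) = (F − K)·e^(−rT) = (515.6055 − 488.51) × 0.955376 = 25.8864
Short position value = −(long value) = -S$25.89

-S$25.89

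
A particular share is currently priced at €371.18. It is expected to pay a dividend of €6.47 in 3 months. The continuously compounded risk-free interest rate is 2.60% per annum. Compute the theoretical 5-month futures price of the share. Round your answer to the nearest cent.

€368.72

PV(dividends) I = 6.47·e^(−0.0260·3/12)
I = 6.4281
F = (S − I)·e^(rT) = (371.18 − 6.4281) · e^(0.0260·5/12)
= 364.7519 · e^0.010833 = 364.7519 × 1.010892 = €368.72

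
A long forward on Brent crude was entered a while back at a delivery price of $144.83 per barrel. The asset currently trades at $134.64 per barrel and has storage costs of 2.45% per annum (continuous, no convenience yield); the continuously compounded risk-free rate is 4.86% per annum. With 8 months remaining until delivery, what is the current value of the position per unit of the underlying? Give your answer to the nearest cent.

-$3.36 per barrel

Current fair forward for the remaining 8 months: F = S·e^((r + u)·T), (r + u) = 0.0486 + 0.0245 = 0.0731
F = 134.64 · e^(0.0731 × 8/12) = 134.64 × 1.049940 = 141.3639
Value of long forward = (F − K)·e^(−rT) = (141.3639 − 144.83) · e^(−0.0486·8/12)
= -3.4661 × 0.968119 = -3.36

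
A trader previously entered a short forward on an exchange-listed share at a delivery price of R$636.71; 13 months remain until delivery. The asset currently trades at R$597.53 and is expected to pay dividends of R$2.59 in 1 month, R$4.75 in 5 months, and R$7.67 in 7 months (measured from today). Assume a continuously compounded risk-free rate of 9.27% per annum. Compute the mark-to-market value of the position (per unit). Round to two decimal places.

-R$7.25

PV(remaining dividends) I = 2.59·e^(−0.0927·1/12) + 4.75·e^(−0.0927·5/12) + 7.67·e^(−0.0927·7/12) = 14.4064
Current forward F = (S − I)·e^(rT) = (597.53 − 14.4064)·e^(0.0927·13/12) = 583.1236 × 1.105641 = 644.7254
Value (long) = (F − K)·e^(−rT) = (644.7254 − 636.71) × 0.904453 = 7.2496
Short position value = −(long value) = -R$7.25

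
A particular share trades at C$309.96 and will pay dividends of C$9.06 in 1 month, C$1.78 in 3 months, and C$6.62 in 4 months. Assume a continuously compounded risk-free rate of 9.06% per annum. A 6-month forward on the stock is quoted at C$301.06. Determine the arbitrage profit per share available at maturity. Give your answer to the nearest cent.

PV(dividends) I = 9.06·e^(−0.0906·1/12) + 1.78·e^(−0.0906·3/12) + 6.62·e^(−0.0906·4/12) = 17.1551
Fair forward F* = (S − I)·e^(rT) = (309.96 − 17.1551)·e^0.045300 = 292.8049 × 1.046342 = 306.3741
Market C$301.06 < fair 306.3741: forward underpriced → reverse cash-and-carry (short the stock, invest proceeds at r, pay the dividends, go long the forward).
Profit at T = |F_mkt − F*| = |301.06 − 306.3741| = C$5.31 per share

C$5.31 per share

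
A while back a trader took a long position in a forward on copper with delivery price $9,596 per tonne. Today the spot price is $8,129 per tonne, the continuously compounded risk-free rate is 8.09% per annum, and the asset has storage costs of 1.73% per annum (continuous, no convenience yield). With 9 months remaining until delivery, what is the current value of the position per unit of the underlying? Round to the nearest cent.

Current fair forward for the remaining 9 months: F = S·e^((r + u)·T), (r + u) = 0.0809 + 0.0173 = 0.0982
F = 8129 · e^(0.0982 × 9/12) = 8129 × 1.07642999 = 8750.2994
Value of long forward = (F − K)·e^(−rT) = (8750.2994 − 9596) · e^(−0.0809·9/12)
= -845.7006 × 0.94112906 = -795.91

-$795.91 per tonne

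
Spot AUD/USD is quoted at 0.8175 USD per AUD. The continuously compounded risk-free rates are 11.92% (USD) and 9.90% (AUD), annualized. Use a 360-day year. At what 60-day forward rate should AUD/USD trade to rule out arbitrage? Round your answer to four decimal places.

F = S·e^((r_USD − r_AUD)T) = 0.8175 · e^((0.1192 − 0.0990) × 60/360)
= 0.8175 · e^0.003367 = 0.8175 × 1.003373
F = 0.8203 USD per AUD

0.8203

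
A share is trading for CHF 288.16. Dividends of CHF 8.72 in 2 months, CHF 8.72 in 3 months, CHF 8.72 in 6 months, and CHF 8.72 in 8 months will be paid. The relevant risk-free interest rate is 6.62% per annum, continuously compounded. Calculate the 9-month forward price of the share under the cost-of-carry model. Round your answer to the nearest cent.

CHF 267.12

PV(dividends) I = 8.72·e^(−0.0662·2/12) + 8.72·e^(−0.0662·3/12) + 8.72·e^(−0.0662·6/12) + 8.72·e^(−0.0662·8/12)
I = 8.6243 + 8.5769 + 8.4361 + 8.3435 = 33.9808
F = (S − I)·e^(rT) = (288.16 − 33.9808) · e^(0.0662·9/12)
= 254.1792 · e^0.049650 = 254.1792 × 1.050903 = CHF 267.12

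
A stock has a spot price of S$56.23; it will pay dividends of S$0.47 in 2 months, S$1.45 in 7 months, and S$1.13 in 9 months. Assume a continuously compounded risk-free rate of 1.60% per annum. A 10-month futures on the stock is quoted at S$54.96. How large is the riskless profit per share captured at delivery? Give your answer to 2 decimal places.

S$1.04 per share

PV(dividends) I = 0.47·e^(−0.0160·2/12) + 1.45·e^(−0.0160·7/12) + 1.13·e^(−0.0160·9/12) = 3.0218
Fair futures F* = (S − I)·e^(rT) = (56.23 − 3.0218)·e^0.013333 = 53.2082 × 1.013422 = 53.9224
Market S$54.96 > fair 53.9224: forward overpriced → cash-and-carry (borrow at r, buy the stock and collect the dividends, short the forward).
Profit at T = |F_mkt − F*| = |54.96 − 53.9224| = S$1.04 per share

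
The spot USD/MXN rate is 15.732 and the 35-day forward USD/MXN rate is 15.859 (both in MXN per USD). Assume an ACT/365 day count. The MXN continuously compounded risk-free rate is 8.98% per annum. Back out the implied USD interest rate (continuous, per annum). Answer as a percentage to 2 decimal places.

F = S·e^((r_MXN − r_USD)T) ⇒ r_USD = r_MXN − ln(F/S)/T
ln(15.859/15.732) = 0.008040; /(35/365) = 0.083846
r_USD = 0.0898 − 0.083846 = 0.005954
r_USD = 0.60%

0.60%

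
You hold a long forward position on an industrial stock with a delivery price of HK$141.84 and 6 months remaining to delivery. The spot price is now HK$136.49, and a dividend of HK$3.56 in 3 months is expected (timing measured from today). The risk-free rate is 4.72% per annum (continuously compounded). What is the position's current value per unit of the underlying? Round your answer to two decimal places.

-HK$5.56

PV(remaining dividends) I = 3.56·e^(−0.0472·3/12) = 3.5182
Current forward F = (S − I)·e^(rT) = (136.49 − 3.5182)·e^(0.0472·6/12) = 132.9718 × 1.023881 = 136.1473
Value (long) = (F − K)·e^(−rT) = (136.1473 − 141.84) × 0.976676 = -5.5599
Value = -HK$5.56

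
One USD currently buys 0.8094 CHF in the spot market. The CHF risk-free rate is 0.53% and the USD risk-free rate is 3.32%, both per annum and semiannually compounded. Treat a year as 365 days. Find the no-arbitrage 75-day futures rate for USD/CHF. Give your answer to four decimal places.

By covered interest parity, F = S · (1+r_CHF/2)^(2T) / (1+r_USD/2)^(2T)
= 0.8094 × 1.001088 / 1.006789 = 0.8094 × 0.994337
F = 0.8048 CHF per USD

0.8048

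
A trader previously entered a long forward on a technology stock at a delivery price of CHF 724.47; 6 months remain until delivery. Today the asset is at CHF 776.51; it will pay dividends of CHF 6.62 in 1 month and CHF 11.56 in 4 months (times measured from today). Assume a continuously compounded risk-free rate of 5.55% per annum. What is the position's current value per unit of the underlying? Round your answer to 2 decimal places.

CHF 53.93

PV(remaining dividends) I = 6.62·e^(−0.0555·1/12) + 11.56·e^(−0.0555·4/12) = 17.9376
Current forward F = (S − I)·e^(rT) = (776.51 − 17.9376)·e^(0.0555·6/12) = 758.5724 × 1.028139 = 779.9179
Value (long) = (F − K)·e^(−rT) = (779.9179 − 724.47) × 0.972631 = 53.9303
Value = CHF 53.93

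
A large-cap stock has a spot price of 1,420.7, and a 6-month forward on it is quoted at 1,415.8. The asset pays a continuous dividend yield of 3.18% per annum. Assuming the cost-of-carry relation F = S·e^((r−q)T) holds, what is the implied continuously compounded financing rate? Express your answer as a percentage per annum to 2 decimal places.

From F = S·e^((r−q)T): (r − q) = ln(F/S)/T
ln(1415.8/1420.7) = ln(0.996551) = -0.003455
(r − q) = -0.003455 / (6/12) = -0.006910
r = ln(F/S)/T + q = -0.006910 + 0.0318 = 0.024890
r = 2.49%

2.49%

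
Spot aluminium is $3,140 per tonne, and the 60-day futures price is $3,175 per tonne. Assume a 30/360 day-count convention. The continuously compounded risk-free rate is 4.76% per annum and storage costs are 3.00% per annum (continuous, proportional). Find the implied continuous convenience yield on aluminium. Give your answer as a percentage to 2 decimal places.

1.11%

F = S·e^((r+u−y)T) ⇒ (r+u−y) = ln(F/S)/T
ln(3175/3140) = 0.011085; /T ⇒ 0.066510
y = r + u − ln(F/S)/T = 0.0476 + 0.0300 − 0.066510 = 0.011090
y = 1.11%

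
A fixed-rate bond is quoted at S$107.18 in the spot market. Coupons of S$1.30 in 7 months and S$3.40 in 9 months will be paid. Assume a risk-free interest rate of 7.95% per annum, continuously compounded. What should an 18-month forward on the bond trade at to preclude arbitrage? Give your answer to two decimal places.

S$115.75

PV(coupons) I = 1.30·e^(−0.0795·7/12) + 3.40·e^(−0.0795·9/12)
I = 1.2411 + 3.2032 = 4.4443
F = (S − I)·e^(rT) = (107.18 − 4.4443) · e^(0.0795·18/12)
= 102.7357 · e^0.119250 = 102.7357 × 1.126652 = S$115.75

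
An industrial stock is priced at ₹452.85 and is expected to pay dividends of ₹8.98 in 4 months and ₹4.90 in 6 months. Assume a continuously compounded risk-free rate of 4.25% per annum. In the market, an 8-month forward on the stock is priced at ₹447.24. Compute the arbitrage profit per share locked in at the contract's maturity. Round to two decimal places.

₹4.58 per share

PV(dividends) I = 8.98·e^(−0.0425·4/12) + 4.90·e^(−0.0425·6/12) = 13.6507
Fair forward F* = (S − I)·e^(rT) = (452.85 − 13.6507)·e^0.028333 = 439.1993 × 1.028738 = 451.8210
Market ₹447.24 < fair 451.8210: forward underpriced → reverse cash-and-carry (short the stock, invest proceeds at r, pay the dividends, go long the forward).
Profit at T = |F_mkt − F*| = |447.24 − 451.8210| = ₹4.58 per share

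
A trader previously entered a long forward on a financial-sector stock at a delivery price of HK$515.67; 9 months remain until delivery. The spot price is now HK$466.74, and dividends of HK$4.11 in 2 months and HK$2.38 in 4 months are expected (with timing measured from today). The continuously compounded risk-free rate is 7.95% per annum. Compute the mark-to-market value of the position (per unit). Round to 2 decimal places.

PV(remaining dividends) I = 4.11·e^(−0.0795·2/12) + 2.38·e^(−0.0795·4/12) = 6.3737
Current forward F = (S − I)·e^(rT) = (466.74 − 6.3737)·e^(0.0795·9/12) = 460.3663 × 1.061438 = 488.6503
Value (long) = (F − K)·e^(−rT) = (488.6503 − 515.67) × 0.942118 = -25.4557
Value = -HK$25.46

-HK$25.46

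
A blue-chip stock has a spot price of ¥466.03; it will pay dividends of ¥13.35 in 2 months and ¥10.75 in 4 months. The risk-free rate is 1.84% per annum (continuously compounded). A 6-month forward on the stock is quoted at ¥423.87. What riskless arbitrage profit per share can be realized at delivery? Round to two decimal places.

¥22.25 per share

PV(dividends) I = 13.35·e^(−0.0184·2/12) + 10.75·e^(−0.0184·4/12) = 23.9934
Fair forward F* = (S − I)·e^(rT) = (466.03 − 23.9934)·e^0.009200 = 442.0366 × 1.009242 = 446.1219
Market ¥423.87 < fair 446.1219: forward underpriced → reverse cash-and-carry (short the stock, invest proceeds at r, pay the dividends, go long the forward).
Profit at T = |F_mkt − F*| = |423.87 − 446.1219| = ¥22.25 per share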